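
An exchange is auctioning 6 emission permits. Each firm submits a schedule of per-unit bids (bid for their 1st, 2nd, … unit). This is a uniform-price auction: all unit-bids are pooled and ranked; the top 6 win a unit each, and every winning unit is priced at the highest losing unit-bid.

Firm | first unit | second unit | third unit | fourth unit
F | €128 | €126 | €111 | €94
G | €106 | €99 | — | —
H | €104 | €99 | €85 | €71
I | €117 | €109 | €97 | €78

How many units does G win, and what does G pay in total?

G: 1 unit, pays €104

Pooled unit-bids ranked (top 6): 128 (F-1), 126 (F-2), 117 (I-1), 111 (F-3), 109 (I-2), 106 (G-1)
First bid not allocated: €104.
G wins 1 unit(s) at €104 each.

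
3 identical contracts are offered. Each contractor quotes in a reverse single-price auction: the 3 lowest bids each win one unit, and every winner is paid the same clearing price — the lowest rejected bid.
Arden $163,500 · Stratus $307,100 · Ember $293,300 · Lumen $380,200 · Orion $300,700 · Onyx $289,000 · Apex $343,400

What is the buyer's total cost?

Bids ranked low→high: 163,500 (Arden), 289,000 (Onyx), 293,300 (Ember), 300,700 (Orion), 307,100 (Stratus), …
The 3 lowest are Arden, Onyx, Ember.
First losing bid is Orion's $300,700, which sets the uniform price.
Total cost = 3 × $300,700 = $902,100.

Total cost: $902,100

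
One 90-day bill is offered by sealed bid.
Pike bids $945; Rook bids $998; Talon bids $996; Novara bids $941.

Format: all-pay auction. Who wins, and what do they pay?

Bids in order: 998 (Rook) > 996 (Talon) > 945 (Pike) > 941 (Novara)
Rook wins with the top bid; all bids are sunk regardless.

Rook pays $998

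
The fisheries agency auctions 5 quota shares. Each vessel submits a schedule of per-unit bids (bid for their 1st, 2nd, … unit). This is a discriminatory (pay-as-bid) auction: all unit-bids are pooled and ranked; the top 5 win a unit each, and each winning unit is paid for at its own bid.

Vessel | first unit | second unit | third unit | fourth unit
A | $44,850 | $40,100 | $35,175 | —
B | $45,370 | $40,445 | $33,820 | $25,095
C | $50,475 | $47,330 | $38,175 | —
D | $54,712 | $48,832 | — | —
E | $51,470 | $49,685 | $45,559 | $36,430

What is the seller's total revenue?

Pooled unit-bids ranked (top 5): 54,712 (D-1), 51,470 (E-1), 50,475 (C-1), 49,685 (E-2), 48,832 (D-2)
Next rejected bid: $47,330 (not a price — pay-as-bid).
Each winning unit pays its own bid.
Revenue = 54,712 + 51,470 + 50,475 + 49,685 + 48,832 = $255,174.

Total revenue: $255,174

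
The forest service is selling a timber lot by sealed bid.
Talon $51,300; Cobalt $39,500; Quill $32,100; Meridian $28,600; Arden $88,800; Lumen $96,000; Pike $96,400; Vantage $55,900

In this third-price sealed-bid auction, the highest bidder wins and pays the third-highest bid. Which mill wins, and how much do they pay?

Rule: the highest bidder wins and pays the third-highest bid.
Bids ranked: 96,400 (Pike) > 96,000 (Lumen) > 88,800 (Arden) > 55,900 (Vantage) > 51,300 (Talon) > 39,500 (Cobalt) > …
Pike is highest; pays the third-highest bid, $88,800.

Pike pays $88,800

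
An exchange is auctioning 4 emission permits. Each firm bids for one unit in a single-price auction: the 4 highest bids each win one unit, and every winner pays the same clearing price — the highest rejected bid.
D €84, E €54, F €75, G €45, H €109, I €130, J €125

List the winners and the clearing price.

I, J, H, D; each pays €75

Ordering the bids: 130 (I), 125 (J), 109 (H), 84 (D), 75 (F), 54 (E), …
The 4 highest are I, J, H, D.
Highest unsuccessful bid: €75 → clearing price.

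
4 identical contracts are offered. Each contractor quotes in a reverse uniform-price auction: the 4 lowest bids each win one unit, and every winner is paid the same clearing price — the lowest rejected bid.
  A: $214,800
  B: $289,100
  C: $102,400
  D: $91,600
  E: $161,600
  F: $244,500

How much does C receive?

C is paid $244,500

Sorting: 91,600 (D), 102,400 (C), 161,600 (E), 214,800 (A), 244,500 (F), 289,100 (B)
Lowest 4: D, C, E, A.
Lowest unsuccessful bid: $244,500 → clearing price.
C wins → is paid $244,500.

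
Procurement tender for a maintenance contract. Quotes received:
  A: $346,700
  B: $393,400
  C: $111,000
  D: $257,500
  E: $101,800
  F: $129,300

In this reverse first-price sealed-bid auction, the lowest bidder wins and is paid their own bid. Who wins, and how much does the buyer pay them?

Bids ranked: 101,800 (E) < 111,000 (C) < 129,300 (F) < 257,500 (D) < 346,700 (A) < 393,400 (B)
E is lowest → is paid own bid, $101,800.

E is paid $101,800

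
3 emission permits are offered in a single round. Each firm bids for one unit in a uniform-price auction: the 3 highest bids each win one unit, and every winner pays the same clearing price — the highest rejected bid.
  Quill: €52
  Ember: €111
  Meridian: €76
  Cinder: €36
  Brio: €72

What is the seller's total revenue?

Sorting: 111 (Ember), 76 (Meridian), 72 (Brio), 52 (Quill), 36 (Cinder)
Top 3: Ember, Meridian, Brio.
Clearing price = highest rejected bid = €52.
Total revenue = 3 × €52 = €156.

Total revenue: €156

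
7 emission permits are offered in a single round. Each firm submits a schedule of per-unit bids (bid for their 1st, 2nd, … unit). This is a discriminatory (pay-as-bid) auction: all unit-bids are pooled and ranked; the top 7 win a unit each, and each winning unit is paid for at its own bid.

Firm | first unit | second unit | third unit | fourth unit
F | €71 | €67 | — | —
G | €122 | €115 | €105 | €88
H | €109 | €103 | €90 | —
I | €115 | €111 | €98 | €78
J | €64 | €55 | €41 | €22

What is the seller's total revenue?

All unit-bids, highest first — top 7: 122 (G-1), 115 (G-2), 115 (I-1), 111 (I-2), 109 (H-1), 105 (G-3), 103 (H-2)
Next rejected bid: €98 (not a price — pay-as-bid).
Each winning unit pays its own bid.
Revenue = 122 + 115 + 115 + 111 + 109 + 105 + 103 = €780.

Total revenue: €780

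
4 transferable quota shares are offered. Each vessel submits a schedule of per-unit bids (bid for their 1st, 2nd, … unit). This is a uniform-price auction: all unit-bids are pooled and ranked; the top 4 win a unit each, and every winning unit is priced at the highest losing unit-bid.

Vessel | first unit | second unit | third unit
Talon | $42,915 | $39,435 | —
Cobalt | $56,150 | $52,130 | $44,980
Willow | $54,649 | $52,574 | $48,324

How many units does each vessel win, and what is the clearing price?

Cobalt 2, Willow 2; clearing price $48,324

Pooled unit-bids ranked (top 4): 56,150 (Cobalt-1), 54,649 (Willow-1), 52,574 (Willow-2), 52,130 (Cobalt-2)
First bid not allocated: $48,324.
Allocation: Cobalt 2, Willow 2.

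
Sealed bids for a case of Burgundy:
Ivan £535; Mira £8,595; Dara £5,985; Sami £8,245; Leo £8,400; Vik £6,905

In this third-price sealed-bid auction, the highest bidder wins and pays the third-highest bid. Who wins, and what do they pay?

Mira pays £8,245

Third-price sealed-bid auction: the highest bidder wins and pays the third-highest bid.
Bids ranked: 8,595 (Mira) > 8,400 (Leo) > 8,245 (Sami) > 6,905 (Vik) > 5,985 (Dara) > 535 (Ivan)
Mira is highest; pays the third-highest bid, £8,245.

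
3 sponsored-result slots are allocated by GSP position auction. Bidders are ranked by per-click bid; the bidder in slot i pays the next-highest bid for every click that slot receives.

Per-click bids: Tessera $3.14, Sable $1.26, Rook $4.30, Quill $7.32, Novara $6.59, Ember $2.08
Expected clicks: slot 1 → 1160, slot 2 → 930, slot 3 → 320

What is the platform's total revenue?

Per-click bids in order: $7.32 (Quill) > $6.59 (Novara) > $4.30 (Rook) > $3.14 (Tessera) > …
Slot 1: Quill pays $6.59 × 1160 = $7644.40
Slot 2: Novara pays $4.30 × 930 = $3999.00
Slot 3: Rook pays $3.14 × 320 = $1004.80
Total = $12648.20

Total revenue: $12648.20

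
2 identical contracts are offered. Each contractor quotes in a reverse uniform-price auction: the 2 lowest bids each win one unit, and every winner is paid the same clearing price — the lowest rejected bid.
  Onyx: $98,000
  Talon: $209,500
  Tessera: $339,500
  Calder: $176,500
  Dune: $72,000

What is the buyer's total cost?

Bids ranked low→high: 72,000 (Dune), 98,000 (Onyx), 176,500 (Calder), 209,500 (Talon), …
Winners (2 units): Dune, Onyx.
Lowest unsuccessful bid: $176,500 → clearing price.
Total cost = 2 × $176,500 = $353,000.

Total cost: $353,000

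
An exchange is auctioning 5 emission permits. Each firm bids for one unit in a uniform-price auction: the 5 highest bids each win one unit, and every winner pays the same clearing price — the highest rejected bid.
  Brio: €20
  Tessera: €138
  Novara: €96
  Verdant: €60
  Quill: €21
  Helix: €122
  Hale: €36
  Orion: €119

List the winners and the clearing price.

Sorting: 138 (Tessera), 122 (Helix), 119 (Orion), 96 (Novara), 60 (Verdant), 36 (Hale), 21 (Quill), …
The 5 highest are Tessera, Helix, Orion, Novara, Verdant.
Highest unsuccessful bid: €36 → clearing price.

Tessera, Helix, Orion, Novara, Verdant; each pays €36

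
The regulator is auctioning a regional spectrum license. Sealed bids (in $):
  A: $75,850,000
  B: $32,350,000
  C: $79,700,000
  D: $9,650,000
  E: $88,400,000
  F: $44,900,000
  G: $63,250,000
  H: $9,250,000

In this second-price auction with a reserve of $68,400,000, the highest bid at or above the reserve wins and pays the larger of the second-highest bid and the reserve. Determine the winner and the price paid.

E pays $79,700,000

Bids in order: 88,400,000 (E) > 79,700,000 (C) > 75,850,000 (A) > 63,250,000 (G) > 44,900,000 (F) > 32,350,000 (B) > …
Highest eligible bid: E at $88,400,000.
Second-highest bid $79,700,000 exceeds the reserve $68,400,000 → payment $79,700,000.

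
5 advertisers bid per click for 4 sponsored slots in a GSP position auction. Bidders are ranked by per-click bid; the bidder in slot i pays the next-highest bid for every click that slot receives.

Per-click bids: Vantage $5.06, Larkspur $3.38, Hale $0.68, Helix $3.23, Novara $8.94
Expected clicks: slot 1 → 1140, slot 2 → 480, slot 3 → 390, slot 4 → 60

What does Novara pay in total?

Novara pays $5768.40

Sorting advertisers: $8.94 (Novara) > $5.06 (Vantage) > $3.38 (Larkspur) > $3.23 (Helix) > $0.68 (Hale)
Novara holds slot 1 → pays next bid $5.06 × 1140 clicks = $5768.40.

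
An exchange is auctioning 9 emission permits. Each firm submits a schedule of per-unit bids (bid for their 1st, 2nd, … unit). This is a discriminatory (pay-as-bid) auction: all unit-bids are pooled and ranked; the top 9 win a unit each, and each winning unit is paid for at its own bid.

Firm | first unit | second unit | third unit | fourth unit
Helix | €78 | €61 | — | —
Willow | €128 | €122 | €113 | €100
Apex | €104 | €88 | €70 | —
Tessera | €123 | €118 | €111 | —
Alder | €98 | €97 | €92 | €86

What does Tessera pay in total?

Tessera pays €352

Pooled unit-bids ranked (top 9): 128 (Willow-1), 123 (Tessera-1), 122 (Willow-2), 118 (Tessera-2), 113 (Willow-3), 111 (Tessera-3), 104 (Apex-1), 100 (Willow-4), 98 (Alder-1)
Next rejected bid: €97 (not a price — pay-as-bid).
Tessera's winning unit-bids: 123 + 118 + 111 = €352.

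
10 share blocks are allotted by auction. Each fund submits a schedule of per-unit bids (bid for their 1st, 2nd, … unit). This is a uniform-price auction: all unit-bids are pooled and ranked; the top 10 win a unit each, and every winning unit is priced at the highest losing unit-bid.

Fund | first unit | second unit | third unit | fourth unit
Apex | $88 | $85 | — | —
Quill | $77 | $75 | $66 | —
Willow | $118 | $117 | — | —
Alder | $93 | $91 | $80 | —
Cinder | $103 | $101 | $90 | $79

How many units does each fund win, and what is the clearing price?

Alder 3, Apex 2, Cinder 3, Willow 2; clearing price $79

All unit-bids, highest first — top 10: 118 (Willow-1), 117 (Willow-2), 103 (Cinder-1), 101 (Cinder-2), 93 (Alder-1), 91 (Alder-2), 90 (Cinder-3), 88 (Apex-1), 85 (Apex-2), 80 (Alder-3)
First bid not allocated: $79.
Allocation: Alder 3, Apex 2, Cinder 3, Willow 2.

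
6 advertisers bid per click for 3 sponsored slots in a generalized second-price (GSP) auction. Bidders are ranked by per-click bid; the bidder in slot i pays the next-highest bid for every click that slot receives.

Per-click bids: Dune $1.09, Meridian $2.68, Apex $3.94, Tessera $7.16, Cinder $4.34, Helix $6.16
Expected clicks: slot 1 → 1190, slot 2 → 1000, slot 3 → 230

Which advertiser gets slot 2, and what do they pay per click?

Sorting advertisers: $7.16 (Tessera) > $6.16 (Helix) > $4.34 (Cinder) > $3.94 (Apex) > …
Slot 2 goes to the second-ranked bidder, Helix, who pays the next bid down: $4.34/click.

Helix; $4.34 per click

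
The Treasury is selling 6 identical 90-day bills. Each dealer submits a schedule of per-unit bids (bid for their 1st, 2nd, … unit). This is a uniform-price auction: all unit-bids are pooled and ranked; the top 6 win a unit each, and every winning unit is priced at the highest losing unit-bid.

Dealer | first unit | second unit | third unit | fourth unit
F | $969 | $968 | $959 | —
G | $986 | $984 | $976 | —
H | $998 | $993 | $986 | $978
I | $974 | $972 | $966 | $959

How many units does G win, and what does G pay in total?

G: 2 units, pays $1,952

All unit-bids, highest first — top 6: 998 (H-1), 993 (H-2), 986 (G-1), 986 (H-3), 984 (G-2), 978 (H-4)
First bid not allocated: $976.
G wins 2 unit(s) at $976 each.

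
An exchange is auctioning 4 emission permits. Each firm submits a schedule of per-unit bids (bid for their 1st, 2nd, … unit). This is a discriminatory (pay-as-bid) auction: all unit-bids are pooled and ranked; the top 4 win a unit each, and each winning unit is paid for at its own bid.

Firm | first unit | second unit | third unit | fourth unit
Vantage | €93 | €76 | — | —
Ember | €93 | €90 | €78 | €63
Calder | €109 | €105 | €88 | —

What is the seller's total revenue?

Pooled unit-bids ranked (top 4): 109 (Calder-1), 105 (Calder-2), 93 (Vantage-1), 93 (Ember-1)
Next rejected bid: €90 (not a price — pay-as-bid).
Each winning unit pays its own bid.
Revenue = 109 + 105 + 93 + 93 = €400.

Total revenue: €400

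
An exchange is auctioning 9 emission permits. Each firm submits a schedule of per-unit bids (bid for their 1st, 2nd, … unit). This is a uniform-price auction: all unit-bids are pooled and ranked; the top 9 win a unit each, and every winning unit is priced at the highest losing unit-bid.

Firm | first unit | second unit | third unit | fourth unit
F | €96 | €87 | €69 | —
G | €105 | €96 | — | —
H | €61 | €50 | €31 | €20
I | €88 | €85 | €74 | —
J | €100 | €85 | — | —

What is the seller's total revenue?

Total revenue: €621

All unit-bids, highest first — top 9: 105 (G-1), 100 (J-1), 96 (F-1), 96 (G-2), 88 (I-1), 87 (F-2), 85 (I-2), 85 (J-2), 74 (I-3)
The (k+1)-th unit-bid is €69.
Allocation: F 2, G 2, I 3, J 2. Every unit priced at €69.
Revenue = 9 × 69 = €621.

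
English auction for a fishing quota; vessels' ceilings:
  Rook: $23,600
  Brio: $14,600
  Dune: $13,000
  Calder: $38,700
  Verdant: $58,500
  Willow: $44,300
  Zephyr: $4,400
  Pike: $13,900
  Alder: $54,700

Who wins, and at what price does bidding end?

Verdant wins at $54,700

Ascending (English) auction: the price rises until one bidder remains; the winner pays the price at which the last rival dropped out.
Sorting limits: 58,500 (Verdant) > 54,700 (Alder) > 44,300 (Willow) > 38,700 (Calder) > 23,600 (Rook) > 14,600 (Brio) > …
Bidding ends when Alder exits at $54,700; Verdant takes it.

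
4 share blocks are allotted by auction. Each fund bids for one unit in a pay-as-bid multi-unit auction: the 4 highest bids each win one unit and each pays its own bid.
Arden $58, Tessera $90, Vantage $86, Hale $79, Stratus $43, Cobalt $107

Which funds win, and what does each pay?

Cobalt $107, Tessera $90, Vantage $86, Hale $79

Ordering the bids: 107 (Cobalt), 90 (Tessera), 86 (Vantage), 79 (Hale), 58 (Arden), 43 (Stratus)
Top 4: Cobalt, Tessera, Vantage, Hale.
Each winner pays its own bid: Cobalt $107, Tessera $90, Vantage $86, Hale $79.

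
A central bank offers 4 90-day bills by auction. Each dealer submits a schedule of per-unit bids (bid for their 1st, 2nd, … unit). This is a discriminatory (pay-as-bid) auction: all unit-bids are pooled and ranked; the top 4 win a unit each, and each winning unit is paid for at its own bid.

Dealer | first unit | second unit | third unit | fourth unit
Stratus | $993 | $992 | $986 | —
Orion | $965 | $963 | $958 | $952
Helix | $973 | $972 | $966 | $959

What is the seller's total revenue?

Total revenue: $3,944

All unit-bids, highest first — top 4: 993 (Stratus-1), 992 (Stratus-2), 986 (Stratus-3), 973 (Helix-1)
Next rejected bid: $972 (not a price — pay-as-bid).
Each winning unit pays its own bid.
Revenue = 993 + 992 + 986 + 973 = $3,944.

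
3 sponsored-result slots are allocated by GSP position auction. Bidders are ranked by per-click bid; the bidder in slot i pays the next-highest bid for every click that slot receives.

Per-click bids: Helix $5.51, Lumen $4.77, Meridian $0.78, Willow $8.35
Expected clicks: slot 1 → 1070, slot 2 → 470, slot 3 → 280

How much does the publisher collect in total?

Ranked by bid: $8.35 (Willow) > $5.51 (Helix) > $4.77 (Lumen) > $0.78 (Meridian)
Slot 1: Willow pays $5.51 × 1070 = $5895.70
Slot 2: Helix pays $4.77 × 470 = $2241.90
Slot 3: Lumen pays $0.78 × 280 = $218.40
Total = $8356.00

Total revenue: $8356.00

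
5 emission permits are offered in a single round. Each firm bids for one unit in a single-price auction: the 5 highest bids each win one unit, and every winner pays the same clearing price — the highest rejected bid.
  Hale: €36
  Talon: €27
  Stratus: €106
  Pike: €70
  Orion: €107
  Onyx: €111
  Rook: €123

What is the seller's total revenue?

Bids ranked high→low: 123 (Rook), 111 (Onyx), 107 (Orion), 106 (Stratus), 70 (Pike), 36 (Hale), 27 (Talon)
Top 5: Rook, Onyx, Orion, Stratus, Pike.
Highest unsuccessful bid: €36 → clearing price.
Total revenue = 5 × €36 = €180.

Total revenue: €180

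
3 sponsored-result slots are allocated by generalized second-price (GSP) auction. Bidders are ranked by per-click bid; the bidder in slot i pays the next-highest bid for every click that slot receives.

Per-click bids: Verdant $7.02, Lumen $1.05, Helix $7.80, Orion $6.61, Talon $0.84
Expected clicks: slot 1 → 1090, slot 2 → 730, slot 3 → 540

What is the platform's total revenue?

Total revenue: $13044.10

Ranked by bid: $7.80 (Helix) > $7.02 (Verdant) > $6.61 (Orion) > $1.05 (Lumen) > …
Slot 1: Helix pays $7.02 × 1090 = $7651.80
Slot 2: Verdant pays $6.61 × 730 = $4825.30
Slot 3: Orion pays $1.05 × 540 = $567.00
Total = $13044.10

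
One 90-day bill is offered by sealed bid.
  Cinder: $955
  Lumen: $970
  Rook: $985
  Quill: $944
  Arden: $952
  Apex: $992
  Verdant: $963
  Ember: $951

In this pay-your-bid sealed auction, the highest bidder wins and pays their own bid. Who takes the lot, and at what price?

Sorting bids: 992 (Apex) > 985 (Rook) > 970 (Lumen) > 963 (Verdant) > 955 (Cinder) > 952 (Arden) > …
First-price: Apex pays what they bid, $992.

Apex pays $992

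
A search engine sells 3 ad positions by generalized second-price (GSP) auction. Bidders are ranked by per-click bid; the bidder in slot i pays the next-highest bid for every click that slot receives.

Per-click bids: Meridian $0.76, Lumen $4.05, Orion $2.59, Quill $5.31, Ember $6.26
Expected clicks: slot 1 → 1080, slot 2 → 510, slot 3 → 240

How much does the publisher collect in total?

Total revenue: $8421.90

Per-click bids in order: $6.26 (Ember) > $5.31 (Quill) > $4.05 (Lumen) > $2.59 (Orion) > …
Slot 1: Ember pays $5.31 × 1080 = $5734.80
Slot 2: Quill pays $4.05 × 510 = $2065.50
Slot 3: Lumen pays $2.59 × 240 = $621.60
Total = $8421.90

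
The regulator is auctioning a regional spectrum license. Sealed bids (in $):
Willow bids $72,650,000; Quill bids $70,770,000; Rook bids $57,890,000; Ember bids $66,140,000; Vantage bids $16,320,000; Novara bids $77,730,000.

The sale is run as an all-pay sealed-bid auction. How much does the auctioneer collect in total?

Rule: the highest bidder wins the item, but every bidder pays their own bid.
Bids in order: 77,730,000 (Novara) > 72,650,000 (Willow) > 70,770,000 (Quill) > 66,140,000 (Ember) > 57,890,000 (Rook) > 16,320,000 (Vantage)
Novara wins with the top bid; all bids are sunk regardless.
Every bidder forfeits their bid regardless of winning.
Revenue = 72,650,000 + 70,770,000 + 57,890,000 + 66,140,000 + 16,320,000 + 77,730,000 = $361,500,000.

Total revenue: $361,500,000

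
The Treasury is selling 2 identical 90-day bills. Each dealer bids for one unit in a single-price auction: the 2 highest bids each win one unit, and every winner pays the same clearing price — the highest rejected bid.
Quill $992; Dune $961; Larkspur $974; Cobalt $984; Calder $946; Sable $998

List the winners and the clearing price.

Sable, Quill; each pays $984

Bids ranked high→low: 998 (Sable), 992 (Quill), 984 (Cobalt), 974 (Larkspur), …
Top 2: Sable, Quill.
Clearing price = highest rejected bid = $984.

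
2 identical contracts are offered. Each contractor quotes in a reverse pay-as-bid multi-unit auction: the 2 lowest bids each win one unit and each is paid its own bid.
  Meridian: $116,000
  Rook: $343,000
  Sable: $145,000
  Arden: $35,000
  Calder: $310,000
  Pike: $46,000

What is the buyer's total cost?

Total cost: $81,000

Bids ranked low→high: 35,000 (Arden), 46,000 (Pike), 116,000 (Meridian), 145,000 (Sable), …
Lowest 2: Arden, Pike.
Total cost = 35,000 + 46,000 = $81,000.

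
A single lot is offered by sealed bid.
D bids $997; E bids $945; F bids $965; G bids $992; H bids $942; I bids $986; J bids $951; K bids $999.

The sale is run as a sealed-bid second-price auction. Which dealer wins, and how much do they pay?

K pays $997

Bids in order: 999 (K) > 997 (D) > 992 (G) > 986 (I) > 965 (F) > 951 (J) > …
Second-price: K pays D's bid of $997.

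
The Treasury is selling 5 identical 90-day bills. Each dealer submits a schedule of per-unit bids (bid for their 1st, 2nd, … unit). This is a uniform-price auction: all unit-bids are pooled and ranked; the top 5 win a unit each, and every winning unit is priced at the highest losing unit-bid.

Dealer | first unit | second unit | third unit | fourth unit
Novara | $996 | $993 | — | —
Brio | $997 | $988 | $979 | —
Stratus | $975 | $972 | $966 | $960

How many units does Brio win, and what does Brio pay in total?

Merging the schedules and taking the best 5: 997 (Brio-1), 996 (Novara-1), 993 (Novara-2), 988 (Brio-2), 979 (Brio-3)
Highest rejected unit-bid = $975.
Brio wins 3 unit(s) at $975 each.

Brio: 3 units, pays $2,925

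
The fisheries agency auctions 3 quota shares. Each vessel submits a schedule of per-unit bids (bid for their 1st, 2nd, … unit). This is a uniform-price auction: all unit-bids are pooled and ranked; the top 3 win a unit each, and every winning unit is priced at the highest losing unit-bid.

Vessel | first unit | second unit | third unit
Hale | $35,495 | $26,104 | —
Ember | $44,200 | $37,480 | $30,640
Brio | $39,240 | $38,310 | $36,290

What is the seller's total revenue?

Merging the schedules and taking the best 3: 44,200 (Ember-1), 39,240 (Brio-1), 38,310 (Brio-2)
The (k+1)-th unit-bid is $37,480.
Allocation: Brio 2, Ember 1. Every unit priced at $37,480.
Revenue = 3 × 37,480 = $112,440.

Total revenue: $112,440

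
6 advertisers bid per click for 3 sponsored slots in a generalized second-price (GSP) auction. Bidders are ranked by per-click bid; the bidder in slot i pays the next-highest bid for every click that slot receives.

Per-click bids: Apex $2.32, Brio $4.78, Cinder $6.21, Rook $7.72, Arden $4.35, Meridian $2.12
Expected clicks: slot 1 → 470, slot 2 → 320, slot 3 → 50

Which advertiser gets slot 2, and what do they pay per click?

Sorting advertisers: $7.72 (Rook) > $6.21 (Cinder) > $4.78 (Brio) > $4.35 (Arden) > …
Slot 2 goes to the second-ranked bidder, Cinder, who pays the next bid down: $4.78/click.

Cinder; $4.78 per click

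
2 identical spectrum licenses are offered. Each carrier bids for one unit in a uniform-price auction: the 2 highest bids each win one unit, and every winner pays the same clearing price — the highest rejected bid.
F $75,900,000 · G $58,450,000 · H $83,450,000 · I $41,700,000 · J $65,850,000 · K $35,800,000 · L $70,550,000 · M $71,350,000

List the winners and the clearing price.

Sorting: 83,450,000 (H), 75,900,000 (F), 71,350,000 (M), 70,550,000 (L), …
Winners (2 units): H, F.
Clearing price = highest rejected bid = $71,350,000.

H, F; each pays $71,350,000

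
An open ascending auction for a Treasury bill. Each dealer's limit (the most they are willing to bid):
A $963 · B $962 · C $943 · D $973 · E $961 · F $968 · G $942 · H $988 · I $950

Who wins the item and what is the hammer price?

Sorting limits: 988 (H) > 973 (D) > 968 (F) > 963 (A) > 962 (B) > 961 (E) > …
D is the last rival to drop out, at $973; H remains and wins at that price.

H wins at $973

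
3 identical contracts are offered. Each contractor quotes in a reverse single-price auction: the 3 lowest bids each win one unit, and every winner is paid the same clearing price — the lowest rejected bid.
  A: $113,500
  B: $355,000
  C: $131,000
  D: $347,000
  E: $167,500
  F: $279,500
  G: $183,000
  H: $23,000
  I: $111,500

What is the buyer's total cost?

Sorting: 23,000 (H), 111,500 (I), 113,500 (A), 131,000 (C), 167,500 (E), …
Lowest 3: H, I, A.
First losing bid is C's $131,000, which sets the uniform price.
Total cost = 3 × $131,000 = $393,000.

Total cost: $393,000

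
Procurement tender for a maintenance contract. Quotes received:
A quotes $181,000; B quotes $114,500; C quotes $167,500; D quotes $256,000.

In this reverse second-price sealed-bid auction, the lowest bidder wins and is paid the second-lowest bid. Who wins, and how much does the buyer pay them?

B is paid $167,500

Bids in order: 114,500 (B) < 167,500 (C) < 181,000 (A) < 256,000 (D)
B is lowest; is paid the second-lowest bid, $167,500.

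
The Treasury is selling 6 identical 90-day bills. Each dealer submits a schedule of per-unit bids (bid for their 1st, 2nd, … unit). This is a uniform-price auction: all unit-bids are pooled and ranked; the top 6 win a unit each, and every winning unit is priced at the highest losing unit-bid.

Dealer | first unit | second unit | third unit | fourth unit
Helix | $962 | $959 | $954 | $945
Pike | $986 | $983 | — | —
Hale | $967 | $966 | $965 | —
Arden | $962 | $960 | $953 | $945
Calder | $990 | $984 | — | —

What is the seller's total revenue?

Total revenue: $5,790

Pooled unit-bids ranked (top 6): 990 (Calder-1), 986 (Pike-1), 984 (Calder-2), 983 (Pike-2), 967 (Hale-1), 966 (Hale-2)
First bid not allocated: $965.
Allocation: Calder 2, Hale 2, Pike 2. Every unit priced at $965.
Revenue = 6 × 965 = $5,790.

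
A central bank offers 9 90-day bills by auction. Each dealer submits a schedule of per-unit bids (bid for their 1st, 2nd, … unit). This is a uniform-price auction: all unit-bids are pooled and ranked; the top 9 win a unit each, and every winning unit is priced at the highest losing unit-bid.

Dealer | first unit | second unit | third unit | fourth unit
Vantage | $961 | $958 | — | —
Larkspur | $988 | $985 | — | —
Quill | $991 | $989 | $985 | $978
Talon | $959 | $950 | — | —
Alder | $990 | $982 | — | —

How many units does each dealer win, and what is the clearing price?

Alder 2, Larkspur 2, Quill 4, Vantage 1; clearing price $959

Merging the schedules and taking the best 9: 991 (Quill-1), 990 (Alder-1), 989 (Quill-2), 988 (Larkspur-1), 985 (Larkspur-2), 985 (Quill-3), 982 (Alder-2), 978 (Quill-4), 961 (Vantage-1)
First bid not allocated: $959.
Allocation: Alder 2, Larkspur 2, Quill 4, Vantage 1.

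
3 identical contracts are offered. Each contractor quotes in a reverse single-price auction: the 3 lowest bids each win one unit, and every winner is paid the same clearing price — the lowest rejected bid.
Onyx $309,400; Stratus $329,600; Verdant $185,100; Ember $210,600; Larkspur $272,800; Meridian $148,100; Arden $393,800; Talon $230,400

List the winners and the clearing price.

Sorting: 148,100 (Meridian), 185,100 (Verdant), 210,600 (Ember), 230,400 (Talon), 272,800 (Larkspur), …
Lowest 3: Meridian, Verdant, Ember.
Clearing price = lowest rejected bid = $230,400.

Meridian, Verdant, Ember; each is paid $230,400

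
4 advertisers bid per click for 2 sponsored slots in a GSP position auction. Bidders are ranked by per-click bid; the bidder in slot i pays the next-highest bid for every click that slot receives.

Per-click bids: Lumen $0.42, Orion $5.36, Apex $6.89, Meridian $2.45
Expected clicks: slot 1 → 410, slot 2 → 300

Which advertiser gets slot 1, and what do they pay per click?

Apex; $5.36 per click

Ranked by bid: $6.89 (Apex) > $5.36 (Orion) > $2.45 (Meridian) > …
Slot 1 goes to the first-ranked bidder, Apex, who pays the next bid down: $5.36/click.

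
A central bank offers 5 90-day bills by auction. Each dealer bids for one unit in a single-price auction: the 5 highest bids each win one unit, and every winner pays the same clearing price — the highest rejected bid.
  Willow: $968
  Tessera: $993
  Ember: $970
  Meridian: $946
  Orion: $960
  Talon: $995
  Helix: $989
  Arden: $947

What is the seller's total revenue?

Ordering the bids: 995 (Talon), 993 (Tessera), 989 (Helix), 970 (Ember), 968 (Willow), 960 (Orion), 947 (Arden), …
The 5 highest are Talon, Tessera, Helix, Ember, Willow.
Highest unsuccessful bid: $960 → clearing price.
Total revenue = 5 × $960 = $4,800.

Total revenue: $4,800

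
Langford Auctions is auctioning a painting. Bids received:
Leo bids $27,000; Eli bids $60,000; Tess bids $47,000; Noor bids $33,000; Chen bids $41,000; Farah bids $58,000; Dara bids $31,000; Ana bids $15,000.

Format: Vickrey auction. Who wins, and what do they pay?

Eli pays $58,000

Vickrey auction: the highest bidder wins and pays the second-highest bid.
Bids ranked: 60,000 (Eli) > 58,000 (Farah) > 47,000 (Tess) > 41,000 (Chen) > 33,000 (Noor) > 31,000 (Dara) > …
Second-price: Eli pays Farah's bid of $58,000.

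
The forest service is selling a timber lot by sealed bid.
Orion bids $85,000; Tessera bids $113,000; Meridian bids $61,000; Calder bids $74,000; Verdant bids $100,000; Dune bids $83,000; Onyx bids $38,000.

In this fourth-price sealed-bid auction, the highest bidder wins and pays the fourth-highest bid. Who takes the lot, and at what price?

Tessera pays $83,000

Bids ranked: 113,000 (Tessera) > 100,000 (Verdant) > 85,000 (Orion) > 83,000 (Dune) > 74,000 (Calder) > 61,000 (Meridian) > …
Tessera is highest; pays the fourth-highest bid, $83,000.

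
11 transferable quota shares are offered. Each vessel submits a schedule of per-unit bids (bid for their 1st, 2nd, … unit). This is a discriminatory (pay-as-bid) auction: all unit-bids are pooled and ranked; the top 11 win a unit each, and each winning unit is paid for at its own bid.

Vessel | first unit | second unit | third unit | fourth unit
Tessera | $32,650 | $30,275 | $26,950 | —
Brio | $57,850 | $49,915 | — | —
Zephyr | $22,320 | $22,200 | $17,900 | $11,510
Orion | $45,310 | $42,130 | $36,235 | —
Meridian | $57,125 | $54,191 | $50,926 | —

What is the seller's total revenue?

All unit-bids, highest first — top 11: 57,850 (Brio-1), 57,125 (Meridian-1), 54,191 (Meridian-2), 50,926 (Meridian-3), 49,915 (Brio-2), 45,310 (Orion-1), 42,130 (Orion-2), 36,235 (Orion-3), 32,650 (Tessera-1), 30,275 (Tessera-2), 26,950 (Tessera-3)
Next rejected bid: $22,320 (not a price — pay-as-bid).
Each winning unit pays its own bid.
Revenue = 57,850 + 57,125 + 54,191 + 50,926 + 49,915 + 45,310 + 42,130 + 36,235 + 32,650 + 30,275 + 26,950 = $483,557.

Total revenue: $483,557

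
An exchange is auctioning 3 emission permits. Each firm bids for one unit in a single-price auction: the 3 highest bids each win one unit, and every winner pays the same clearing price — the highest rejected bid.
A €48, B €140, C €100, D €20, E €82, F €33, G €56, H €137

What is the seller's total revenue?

Total revenue: €246

Ordering the bids: 140 (B), 137 (H), 100 (C), 82 (E), 56 (G), …
Winners (3 units): B, H, C.
Clearing price = highest rejected bid = €82.
Total revenue = 3 × €82 = €246.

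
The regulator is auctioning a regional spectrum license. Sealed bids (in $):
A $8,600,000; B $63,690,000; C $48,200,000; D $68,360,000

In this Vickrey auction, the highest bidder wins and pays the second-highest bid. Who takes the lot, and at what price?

Bids in order: 68,360,000 (D) > 63,690,000 (B) > 48,200,000 (C) > 8,600,000 (A)
D is highest; pays the second-highest bid, $63,690,000.

D pays $63,690,000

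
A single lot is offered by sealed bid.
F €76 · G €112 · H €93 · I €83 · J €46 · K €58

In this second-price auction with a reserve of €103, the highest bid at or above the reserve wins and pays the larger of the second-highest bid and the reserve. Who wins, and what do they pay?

G pays €103

Bids in order: 112 (G) > 93 (H) > 83 (I) > 76 (F) > 58 (K) > 46 (J)
Highest eligible bid: G at €112.
max(second-highest €93, reserve €103) = €103.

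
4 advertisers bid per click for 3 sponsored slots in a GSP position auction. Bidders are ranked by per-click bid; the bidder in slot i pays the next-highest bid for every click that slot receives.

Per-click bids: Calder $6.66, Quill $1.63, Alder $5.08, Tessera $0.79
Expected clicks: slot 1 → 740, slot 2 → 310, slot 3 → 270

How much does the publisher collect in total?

Total revenue: $4477.80

Per-click bids in order: $6.66 (Calder) > $5.08 (Alder) > $1.63 (Quill) > $0.79 (Tessera)
Slot 1: Calder pays $5.08 × 740 = $3759.20
Slot 2: Alder pays $1.63 × 310 = $505.30
Slot 3: Quill pays $0.79 × 270 = $213.30
Total = $4477.80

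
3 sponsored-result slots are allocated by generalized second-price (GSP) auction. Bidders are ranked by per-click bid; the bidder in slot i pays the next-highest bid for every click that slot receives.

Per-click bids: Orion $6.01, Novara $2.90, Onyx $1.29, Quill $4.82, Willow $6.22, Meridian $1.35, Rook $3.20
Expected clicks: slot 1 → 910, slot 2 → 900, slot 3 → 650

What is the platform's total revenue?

Sorting advertisers: $6.22 (Willow) > $6.01 (Orion) > $4.82 (Quill) > $3.20 (Rook) > …
Slot 1: Willow pays $6.01 × 910 = $5469.10
Slot 2: Orion pays $4.82 × 900 = $4338.00
Slot 3: Quill pays $3.20 × 650 = $2080.00
Total = $11887.10

Total revenue: $11887.10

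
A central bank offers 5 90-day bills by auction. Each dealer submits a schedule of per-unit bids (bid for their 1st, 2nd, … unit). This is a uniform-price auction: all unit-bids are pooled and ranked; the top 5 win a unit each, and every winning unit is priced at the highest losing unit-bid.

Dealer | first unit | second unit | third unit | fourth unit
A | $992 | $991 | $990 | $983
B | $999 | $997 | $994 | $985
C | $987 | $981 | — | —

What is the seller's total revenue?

Total revenue: $4,950

All unit-bids, highest first — top 5: 999 (B-1), 997 (B-2), 994 (B-3), 992 (A-1), 991 (A-2)
The (k+1)-th unit-bid is $990.
Allocation: A 2, B 3. Every unit priced at $990.
Revenue = 5 × 990 = $4,950.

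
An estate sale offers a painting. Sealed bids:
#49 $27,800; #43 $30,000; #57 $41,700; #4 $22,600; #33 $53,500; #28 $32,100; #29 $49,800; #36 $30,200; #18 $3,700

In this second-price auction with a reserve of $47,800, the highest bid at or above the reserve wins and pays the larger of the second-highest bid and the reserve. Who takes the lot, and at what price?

#33 pays $49,800

Second-price auction with a reserve of $47,800: the highest bid at or above the reserve wins and pays the larger of the second-highest bid and the reserve.
Bids in order: 53,500 (#33) > 49,800 (#29) > 41,700 (#57) > 32,100 (#28) > 30,200 (#36) > 30,000 (#43) > …
Highest eligible bid: #33 at $53,500.
max(second-highest $49,800, reserve $47,800) = $49,800; the reserve does not bind.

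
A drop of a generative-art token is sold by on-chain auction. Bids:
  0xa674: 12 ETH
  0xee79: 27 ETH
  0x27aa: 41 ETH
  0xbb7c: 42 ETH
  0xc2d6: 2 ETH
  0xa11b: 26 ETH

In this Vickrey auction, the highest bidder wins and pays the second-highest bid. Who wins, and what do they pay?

Bids in order: 42 (0xbb7c) > 41 (0x27aa) > 27 (0xee79) > 26 (0xa11b) > 12 (0xa674) > 2 (0xc2d6)
0xbb7c is highest; pays the second-highest bid, 41 ETH.

0xbb7c pays 41 ETH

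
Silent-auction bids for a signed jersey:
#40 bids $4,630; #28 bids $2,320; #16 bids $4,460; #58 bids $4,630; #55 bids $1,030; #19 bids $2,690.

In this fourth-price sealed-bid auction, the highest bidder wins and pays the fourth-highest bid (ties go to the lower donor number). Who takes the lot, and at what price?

Sorting bids: 4,630 (#40) > 4,630 (#58) > 4,460 (#16) > 2,690 (#19) > 2,320 (#28) > 1,030 (#55)
Tie at $4,630 → #40 wins by tie-break.
#40 is highest; pays the fourth-highest bid, $2,690.

#40 pays $2,690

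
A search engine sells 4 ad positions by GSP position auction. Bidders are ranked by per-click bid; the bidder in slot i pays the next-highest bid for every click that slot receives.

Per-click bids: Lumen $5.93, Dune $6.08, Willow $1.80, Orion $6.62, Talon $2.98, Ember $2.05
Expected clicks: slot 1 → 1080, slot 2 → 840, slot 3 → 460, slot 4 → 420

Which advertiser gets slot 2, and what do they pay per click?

Dune; $5.93 per click

Ranked by bid: $6.62 (Orion) > $6.08 (Dune) > $5.93 (Lumen) > $2.98 (Talon) > $2.05 (Ember) > …
Slot 2 goes to the second-ranked bidder, Dune, who pays the next bid down: $5.93/click.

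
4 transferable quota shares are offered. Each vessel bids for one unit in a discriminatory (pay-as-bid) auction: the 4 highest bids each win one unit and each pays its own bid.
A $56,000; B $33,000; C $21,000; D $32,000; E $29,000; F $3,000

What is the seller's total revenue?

Sorting: 56,000 (A), 33,000 (B), 32,000 (D), 29,000 (E), 21,000 (C), 3,000 (F)
Top 4: A, B, D, E.
Total revenue = 56,000 + 33,000 + 32,000 + 29,000 = $150,000.

Total revenue: $150,000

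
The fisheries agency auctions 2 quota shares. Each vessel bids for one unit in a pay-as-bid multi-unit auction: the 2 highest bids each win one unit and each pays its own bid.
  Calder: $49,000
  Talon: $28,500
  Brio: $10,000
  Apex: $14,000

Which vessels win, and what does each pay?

Calder $49,000, Talon $28,500

Bids ranked high→low: 49,000 (Calder), 28,500 (Talon), 14,000 (Apex), 10,000 (Brio)
Winners (2 units): Calder, Talon.
Each winner pays its own bid: Calder $49,000, Talon $28,500.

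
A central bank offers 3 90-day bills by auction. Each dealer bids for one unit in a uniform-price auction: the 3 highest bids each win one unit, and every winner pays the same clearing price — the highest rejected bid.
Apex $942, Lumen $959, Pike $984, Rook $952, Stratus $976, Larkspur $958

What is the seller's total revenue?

Total revenue: $2,874

Sorting: 984 (Pike), 976 (Stratus), 959 (Lumen), 958 (Larkspur), 952 (Rook), …
Winners (3 units): Pike, Stratus, Lumen.
Clearing price = highest rejected bid = $958.
Total revenue = 3 × $958 = $2,874.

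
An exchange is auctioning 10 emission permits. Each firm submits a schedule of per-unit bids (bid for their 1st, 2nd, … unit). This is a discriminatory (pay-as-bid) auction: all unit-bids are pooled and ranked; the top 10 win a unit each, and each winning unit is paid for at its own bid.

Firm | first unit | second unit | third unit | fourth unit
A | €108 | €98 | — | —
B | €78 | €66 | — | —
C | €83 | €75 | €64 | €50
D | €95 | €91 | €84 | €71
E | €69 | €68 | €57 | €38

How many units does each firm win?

A 2, B 1, C 2, D 4, E 1

Pooled unit-bids ranked (top 10): 108 (A-1), 98 (A-2), 95 (D-1), 91 (D-2), 84 (D-3), 83 (C-1), 78 (B-1), 75 (C-2), 71 (D-4), 69 (E-1)
Next rejected bid: €68 (not a price — pay-as-bid).
Allocation: A 2, B 1, C 2, D 4, E 1.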